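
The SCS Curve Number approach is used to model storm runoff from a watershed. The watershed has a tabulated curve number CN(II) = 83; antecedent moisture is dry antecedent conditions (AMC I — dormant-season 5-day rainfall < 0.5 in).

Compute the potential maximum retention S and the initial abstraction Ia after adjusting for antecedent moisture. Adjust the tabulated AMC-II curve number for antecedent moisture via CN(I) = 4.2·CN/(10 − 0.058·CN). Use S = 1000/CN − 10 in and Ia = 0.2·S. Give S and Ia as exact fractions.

S = 8500/1743 in ≈ 4.877 in; Ia = 1700/1743 in ≈ 0.975 in

Dry (AMC I): CN(I) = 4.2·83/(10 − 0.058·83) = (1743/5)/(2593/500) = 174300/2593 ≈ 67.219
Retention S: 1000/CN − 10 with CN=67.219 → S = 8500/1743 ≈ 4.877 in
Initial abstraction Ia = S/5 = (8500/1743)/5 = 1700/1743 ≈ 0.975 in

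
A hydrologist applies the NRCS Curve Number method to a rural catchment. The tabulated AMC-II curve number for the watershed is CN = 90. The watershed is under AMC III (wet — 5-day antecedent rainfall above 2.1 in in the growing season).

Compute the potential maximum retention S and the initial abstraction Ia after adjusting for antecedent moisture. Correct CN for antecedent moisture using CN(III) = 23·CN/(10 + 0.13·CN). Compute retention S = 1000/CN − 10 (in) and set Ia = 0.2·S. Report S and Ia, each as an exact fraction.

CN(III) from CN(II)=90: (23·90)/(10 + 0.13·90) = 20700/217 ≈ 95.392
S = 1000/(20700/217) − 10 = 100/207 in ≈ 0.483 in
Ia = 0.2·(100/207) = 20/207 in ≈ 0.097 in

S = 100/207 in ≈ 0.483 in; Ia = 20/207 in ≈ 0.097 in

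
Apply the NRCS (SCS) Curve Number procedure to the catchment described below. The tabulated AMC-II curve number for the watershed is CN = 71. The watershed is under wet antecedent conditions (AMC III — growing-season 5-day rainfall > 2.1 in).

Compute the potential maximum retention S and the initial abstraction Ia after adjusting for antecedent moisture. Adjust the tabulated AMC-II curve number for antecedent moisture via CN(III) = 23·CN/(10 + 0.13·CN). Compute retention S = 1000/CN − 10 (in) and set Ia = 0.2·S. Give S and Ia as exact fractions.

S = 2900/1633 in ≈ 1.776 in; Ia = 580/1633 in ≈ 0.355 in

Adjust CN=71 to AMC III: 23·71/(10 + 0.13·71) → 1633 ÷ (1923/100) = 163300/1923 ≈ 84.919
S = 1000/(163300/1923) − 10 = 2900/1633 in ≈ 1.776 in
Ia = 0.2S: 0.2·1.776 = 0.355 in (exactly 580/1633)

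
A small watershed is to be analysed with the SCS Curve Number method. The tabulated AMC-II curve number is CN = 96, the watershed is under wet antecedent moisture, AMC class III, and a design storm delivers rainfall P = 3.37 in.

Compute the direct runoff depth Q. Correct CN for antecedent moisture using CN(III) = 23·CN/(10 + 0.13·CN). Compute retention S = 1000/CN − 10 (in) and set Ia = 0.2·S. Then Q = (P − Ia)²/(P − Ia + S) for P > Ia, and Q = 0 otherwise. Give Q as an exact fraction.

Q = 529138009/167345700 in ≈ 3.162 in

Wet (AMC III): CN(III) = 23·96/(10 + 0.13·96) = 2208/(562/25) = 27600/281 ≈ 98.221
Retention S: 1000/CN − 10 with CN=98.221 → S = 25/138 ≈ 0.181 in
Ia = 0.2·(25/138) = 5/138 in ≈ 0.036 in
P − Ia = 3.370 − 0.036 = 23003/6900 ≈ 3.334 in (> 0, runoff occurs)
Runoff Q = (P−Ia)²/(P−Ia+S) = (3.334)²/(3.334+0.181) = 529138009/167345700 ≈ 3.162 in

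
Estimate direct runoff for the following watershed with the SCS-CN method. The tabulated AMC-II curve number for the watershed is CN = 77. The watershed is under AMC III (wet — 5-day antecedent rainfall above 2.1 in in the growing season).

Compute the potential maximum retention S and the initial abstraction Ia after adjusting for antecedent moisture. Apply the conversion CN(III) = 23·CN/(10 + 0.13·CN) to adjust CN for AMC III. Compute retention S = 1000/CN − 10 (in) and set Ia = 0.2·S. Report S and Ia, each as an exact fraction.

CN(III) from CN(II)=77: (23·77)/(10 + 0.13·77) = 7700/87 ≈ 88.506
Max retention: S = 1000/(7700/87) − 10 = 100/77 in (≈ 1.299 in)
Initial abstraction Ia = S/5 = (100/77)/5 = 20/77 ≈ 0.260 in

S = 100/77 in ≈ 1.299 in; Ia = 20/77 in ≈ 0.260 in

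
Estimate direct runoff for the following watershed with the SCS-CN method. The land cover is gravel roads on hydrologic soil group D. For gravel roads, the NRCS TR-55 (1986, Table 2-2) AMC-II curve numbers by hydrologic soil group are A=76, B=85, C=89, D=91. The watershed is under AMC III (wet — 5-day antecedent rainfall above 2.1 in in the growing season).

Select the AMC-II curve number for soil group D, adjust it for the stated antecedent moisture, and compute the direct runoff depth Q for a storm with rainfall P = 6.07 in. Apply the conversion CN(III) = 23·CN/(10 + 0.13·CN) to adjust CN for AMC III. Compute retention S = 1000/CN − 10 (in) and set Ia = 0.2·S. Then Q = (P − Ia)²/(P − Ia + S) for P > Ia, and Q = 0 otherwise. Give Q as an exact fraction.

Q = 1568633507401/280974994300 in ≈ 5.583 in

NRCS table: gravel roads, soil group D → CN(II) = 91
CN(III) from CN(II)=91: (23·91)/(10 + 0.13·91) = 209300/2183 ≈ 95.877
S = 1000/(209300/2183) − 10 = 900/2093 in ≈ 0.430 in
Ia = 0.2S: 0.2·0.430 = 0.086 in (exactly 180/2093)
Since P=6.070 > Ia=0.086: effective rainfall P−Ia = 1252451/209300 in
Runoff Q = (P−Ia)²/(P−Ia+S) = (5.984)²/(5.984+0.430) = 1568633507401/280974994300 ≈ 5.583 in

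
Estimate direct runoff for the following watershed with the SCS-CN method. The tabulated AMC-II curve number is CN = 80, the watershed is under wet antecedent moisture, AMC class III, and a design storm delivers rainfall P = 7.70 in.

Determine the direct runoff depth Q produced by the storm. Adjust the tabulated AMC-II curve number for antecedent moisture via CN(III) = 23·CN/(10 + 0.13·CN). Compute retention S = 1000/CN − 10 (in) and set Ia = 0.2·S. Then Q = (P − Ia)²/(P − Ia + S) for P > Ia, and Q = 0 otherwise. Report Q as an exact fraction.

Adjust CN=80 to AMC III: 23·80/(10 + 0.13·80) → 1840 ÷ (102/5) = 4600/51 ≈ 90.196
Retention S: 1000/CN − 10 with CN=90.196 → S = 25/23 ≈ 1.087 in
Initial abstraction Ia = S/5 = (25/23)/5 = 5/23 ≈ 0.217 in
Excess rainfall: 7.700 − 0.217 = 7.483 in; P > Ia so Q > 0
Runoff Q = (P−Ia)²/(P−Ia+S) = (7.483)²/(7.483+1.087) = 2961841/453330 ≈ 6.534 in

Q = 2961841/453330 in ≈ 6.534 in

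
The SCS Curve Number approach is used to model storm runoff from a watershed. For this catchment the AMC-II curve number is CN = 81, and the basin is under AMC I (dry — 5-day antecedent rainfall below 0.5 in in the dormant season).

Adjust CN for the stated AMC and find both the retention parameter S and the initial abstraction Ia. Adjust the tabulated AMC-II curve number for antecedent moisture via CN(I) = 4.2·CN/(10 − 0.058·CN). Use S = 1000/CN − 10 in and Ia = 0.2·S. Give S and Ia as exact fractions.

S = 9500/1701 in ≈ 5.585 in; Ia = 1900/1701 in ≈ 1.117 in

CN(I) from CN(II)=81: (4.2·81)/(10 − 0.058·81) = 170100/2651 ≈ 64.164
S = 1000/(170100/2651) − 10 = 9500/1701 in ≈ 5.585 in
Ia = 0.2·(9500/1701) = 1900/1701 in ≈ 1.117 in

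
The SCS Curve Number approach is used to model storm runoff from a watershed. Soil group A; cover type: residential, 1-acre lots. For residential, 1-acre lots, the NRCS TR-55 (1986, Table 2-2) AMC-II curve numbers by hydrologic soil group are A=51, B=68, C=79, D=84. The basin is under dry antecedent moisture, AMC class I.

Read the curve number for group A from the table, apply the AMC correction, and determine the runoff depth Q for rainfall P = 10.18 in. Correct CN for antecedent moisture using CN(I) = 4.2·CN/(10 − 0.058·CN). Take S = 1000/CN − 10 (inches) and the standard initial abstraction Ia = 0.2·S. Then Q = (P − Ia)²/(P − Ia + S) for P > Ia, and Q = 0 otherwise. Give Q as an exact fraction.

NRCS table: residential, 1-acre lots, soil group A → CN(II) = 51
Dry (AMC I): CN(I) = 4.2·51/(10 − 0.058·51) = (1071/5)/(3521/500) = 15300/503 ≈ 30.417
Max retention: S = 1000/(15300/503) − 10 = 3500/153 in (≈ 22.876 in)
Ia = 0.2·(3500/153) = 700/153 in ≈ 4.575 in
Excess rainfall: 10.180 − 4.575 = 5.605 in; P > Ia so Q > 0
Q = (42877/7650)²/((42877/7650) + 3500/153) = (1838437129/58522500)/(217877/7650) = 1838437129/1666759050 in ≈ 1.103 in

Q = 1838437129/1666759050 in ≈ 1.103 in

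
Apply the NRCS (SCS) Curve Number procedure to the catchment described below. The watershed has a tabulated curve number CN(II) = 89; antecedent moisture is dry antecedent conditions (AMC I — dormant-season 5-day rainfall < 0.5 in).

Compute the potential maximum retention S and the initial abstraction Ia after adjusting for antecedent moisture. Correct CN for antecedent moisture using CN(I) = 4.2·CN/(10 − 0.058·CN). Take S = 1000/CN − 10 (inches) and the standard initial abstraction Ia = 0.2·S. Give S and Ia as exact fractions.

S = 5500/1869 in ≈ 2.943 in; Ia = 1100/1869 in ≈ 0.589 in

Adjust CN=89 to AMC I: 4.2·89/(10 − 0.058·89) → (1869/5) ÷ (2419/500) = 186900/2419 ≈ 77.263
S = 1000/(186900/2419) − 10 = 5500/1869 in ≈ 2.943 in
Ia = 0.2S: 0.2·2.943 = 0.589 in (exactly 1100/1869)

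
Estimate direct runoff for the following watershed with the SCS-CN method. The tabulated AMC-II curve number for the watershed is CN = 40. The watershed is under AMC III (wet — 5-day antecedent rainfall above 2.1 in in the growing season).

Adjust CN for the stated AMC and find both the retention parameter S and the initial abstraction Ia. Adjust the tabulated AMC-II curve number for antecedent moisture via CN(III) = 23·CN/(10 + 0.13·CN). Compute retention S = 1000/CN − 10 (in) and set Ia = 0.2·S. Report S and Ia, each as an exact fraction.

S = 150/23 in ≈ 6.522 in; Ia = 30/23 in ≈ 1.304 in

Adjust CN=40 to AMC III: 23·40/(10 + 0.13·40) → 920 ÷ (76/5) = 1150/19 ≈ 60.526
S = 1000/(1150/19) − 10 = 150/23 in ≈ 6.522 in
Ia = 0.2·(150/23) = 30/23 in ≈ 1.304 in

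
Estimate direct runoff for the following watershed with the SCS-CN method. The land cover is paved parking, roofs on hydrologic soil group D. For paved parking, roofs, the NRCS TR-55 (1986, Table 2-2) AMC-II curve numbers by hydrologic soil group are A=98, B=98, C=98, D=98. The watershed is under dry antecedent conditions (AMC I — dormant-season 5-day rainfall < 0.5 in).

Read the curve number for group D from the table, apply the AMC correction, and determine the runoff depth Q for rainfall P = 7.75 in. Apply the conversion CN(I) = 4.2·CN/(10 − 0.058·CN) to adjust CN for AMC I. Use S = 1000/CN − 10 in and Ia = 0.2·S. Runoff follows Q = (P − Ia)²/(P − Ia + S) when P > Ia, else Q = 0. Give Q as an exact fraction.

Q = 992187001/137881884 in ≈ 7.196 in

NRCS table: paved parking, roofs, soil group D → CN(II) = 98
CN(I) from CN(II)=98: (4.2·98)/(10 − 0.058·98) = 102900/1079 ≈ 95.366
S = 1000/(102900/1079) − 10 = 500/1029 in ≈ 0.486 in
Ia = 0.2S: 0.2·0.486 = 0.097 in (exactly 100/1029)
Since P=7.750 > Ia=0.097: effective rainfall P−Ia = 31499/4116 in
Q: (31499/4116)² ÷ (33499/4116) = 992187001/137881884 in (≈ 7.196 in)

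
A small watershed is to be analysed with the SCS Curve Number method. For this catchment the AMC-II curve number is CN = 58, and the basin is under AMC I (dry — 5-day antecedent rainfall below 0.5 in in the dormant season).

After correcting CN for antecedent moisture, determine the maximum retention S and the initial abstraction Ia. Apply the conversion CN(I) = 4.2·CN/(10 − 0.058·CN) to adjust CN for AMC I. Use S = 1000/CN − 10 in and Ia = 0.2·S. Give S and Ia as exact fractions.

Adjust CN=58 to AMC I: 4.2·58/(10 − 0.058·58) → (1218/5) ÷ (1659/250) = 2900/79 ≈ 36.709
Retention S: 1000/CN − 10 with CN=36.709 → S = 500/29 ≈ 17.241 in
Ia = 0.2·(500/29) = 100/29 in ≈ 3.448 in

S = 500/29 in ≈ 17.241 in; Ia = 100/29 in ≈ 3.448 in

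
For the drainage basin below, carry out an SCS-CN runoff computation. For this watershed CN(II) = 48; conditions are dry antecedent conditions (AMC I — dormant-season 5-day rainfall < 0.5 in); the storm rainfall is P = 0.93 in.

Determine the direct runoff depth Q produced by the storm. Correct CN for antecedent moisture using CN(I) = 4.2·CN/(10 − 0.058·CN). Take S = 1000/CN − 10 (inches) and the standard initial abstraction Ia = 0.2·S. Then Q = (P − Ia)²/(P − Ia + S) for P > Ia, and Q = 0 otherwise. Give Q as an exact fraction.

Q = 0 in ≈ 0.000 in

CN(I) from CN(II)=48: (4.2·48)/(10 − 0.058·48) = 12600/451 ≈ 27.938
S = 1000/(12600/451) − 10 = 1625/63 in ≈ 25.794 in
Ia = 0.2S: 0.2·25.794 = 5.159 in (exactly 325/63)
P = 0.930 ≤ Ia = 5.159 in: entire storm abstracted, Q = 0.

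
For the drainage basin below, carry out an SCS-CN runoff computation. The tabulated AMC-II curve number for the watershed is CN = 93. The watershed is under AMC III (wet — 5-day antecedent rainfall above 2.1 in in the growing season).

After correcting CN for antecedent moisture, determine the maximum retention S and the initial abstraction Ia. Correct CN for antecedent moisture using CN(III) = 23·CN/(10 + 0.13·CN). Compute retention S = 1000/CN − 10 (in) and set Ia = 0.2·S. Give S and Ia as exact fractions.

S = 700/2139 in ≈ 0.327 in; Ia = 140/2139 in ≈ 0.065 in

Adjust CN=93 to AMC III: 23·93/(10 + 0.13·93) → 2139 ÷ (2209/100) = 213900/2209 ≈ 96.831
Max retention: S = 1000/(213900/2209) − 10 = 700/2139 in (≈ 0.327 in)
Initial abstraction Ia = S/5 = (700/2139)/5 = 140/2139 ≈ 0.065 in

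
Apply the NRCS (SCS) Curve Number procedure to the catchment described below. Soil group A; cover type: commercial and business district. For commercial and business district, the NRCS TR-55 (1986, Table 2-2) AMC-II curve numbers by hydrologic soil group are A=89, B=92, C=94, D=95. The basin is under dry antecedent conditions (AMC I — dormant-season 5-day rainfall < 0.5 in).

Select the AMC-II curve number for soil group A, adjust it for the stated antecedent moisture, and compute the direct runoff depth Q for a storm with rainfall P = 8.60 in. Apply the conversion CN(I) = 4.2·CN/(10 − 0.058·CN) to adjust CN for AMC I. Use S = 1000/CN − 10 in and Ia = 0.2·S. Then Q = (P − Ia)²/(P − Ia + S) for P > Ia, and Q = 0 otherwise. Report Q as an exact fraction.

NRCS table: commercial and business district, soil group A → CN(II) = 89
Dry (AMC I): CN(I) = 4.2·89/(10 − 0.058·89) = (1869/5)/(2419/500) = 186900/2419 ≈ 77.263
Max retention: S = 1000/(186900/2419) − 10 = 5500/1869 in (≈ 2.943 in)
Ia = 0.2·(5500/1869) = 1100/1869 in ≈ 0.589 in
Since P=8.600 > Ia=0.589: effective rainfall P−Ia = 74867/9345 in
Q: (74867/9345)² ÷ (102367/9345) = 5605067689/956619615 in (≈ 5.859 in)

Q = 5605067689/956619615 in ≈ 5.859 in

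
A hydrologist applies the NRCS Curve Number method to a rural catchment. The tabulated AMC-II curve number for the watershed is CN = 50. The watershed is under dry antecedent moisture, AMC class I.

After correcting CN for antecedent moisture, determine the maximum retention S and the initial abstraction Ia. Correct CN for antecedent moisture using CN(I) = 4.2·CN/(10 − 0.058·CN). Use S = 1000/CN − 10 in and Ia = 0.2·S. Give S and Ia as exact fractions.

S = 500/21 in ≈ 23.810 in; Ia = 100/21 in ≈ 4.762 in

Dry (AMC I): CN(I) = 4.2·50/(10 − 0.058·50) = 210/(71/10) = 2100/71 ≈ 29.577
Max retention: S = 1000/(2100/71) − 10 = 500/21 in (≈ 23.810 in)
Ia = 0.2S: 0.2·23.810 = 4.762 in (exactly 100/21)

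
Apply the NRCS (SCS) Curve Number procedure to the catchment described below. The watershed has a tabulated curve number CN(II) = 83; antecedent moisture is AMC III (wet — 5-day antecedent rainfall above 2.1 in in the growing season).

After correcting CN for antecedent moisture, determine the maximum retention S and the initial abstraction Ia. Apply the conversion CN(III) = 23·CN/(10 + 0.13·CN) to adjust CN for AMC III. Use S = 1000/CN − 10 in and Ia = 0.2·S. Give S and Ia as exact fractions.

S = 1700/1909 in ≈ 0.891 in; Ia = 340/1909 in ≈ 0.178 in

Adjust CN=83 to AMC III: 23·83/(10 + 0.13·83) → 1909 ÷ (2079/100) = 190900/2079 ≈ 91.823
Retention S: 1000/CN − 10 with CN=91.823 → S = 1700/1909 ≈ 0.891 in
Ia = 0.2·(1700/1909) = 340/1909 in ≈ 0.178 in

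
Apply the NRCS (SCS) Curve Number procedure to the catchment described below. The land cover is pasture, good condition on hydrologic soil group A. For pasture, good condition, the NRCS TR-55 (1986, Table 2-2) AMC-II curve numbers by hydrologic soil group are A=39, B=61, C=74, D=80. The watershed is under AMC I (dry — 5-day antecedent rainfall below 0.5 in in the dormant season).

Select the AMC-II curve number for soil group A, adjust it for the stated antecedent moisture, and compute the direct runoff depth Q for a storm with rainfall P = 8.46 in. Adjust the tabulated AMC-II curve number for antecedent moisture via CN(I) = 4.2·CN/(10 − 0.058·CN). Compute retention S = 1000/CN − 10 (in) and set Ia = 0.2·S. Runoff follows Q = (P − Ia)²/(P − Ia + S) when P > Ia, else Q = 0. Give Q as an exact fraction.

Q = 1717024969/64145595150 in ≈ 0.027 in

NRCS table: pasture, good condition, soil group A → CN(II) = 39
Adjust CN=39 to AMC I: 4.2·39/(10 − 0.058·39) → (819/5) ÷ (3869/500) = 81900/3869 ≈ 21.168
S = 1000/(81900/3869) − 10 = 30500/819 in ≈ 37.241 in
Initial abstraction Ia = S/5 = (30500/819)/5 = 6100/819 ≈ 7.448 in
P − Ia = 8.460 − 7.448 = 41437/40950 ≈ 1.012 in (> 0, runoff occurs)
Q = (41437/40950)²/((41437/40950) + 30500/819) = (1717024969/1676902500)/(1566437/40950) = 1717024969/64145595150 in ≈ 0.027 in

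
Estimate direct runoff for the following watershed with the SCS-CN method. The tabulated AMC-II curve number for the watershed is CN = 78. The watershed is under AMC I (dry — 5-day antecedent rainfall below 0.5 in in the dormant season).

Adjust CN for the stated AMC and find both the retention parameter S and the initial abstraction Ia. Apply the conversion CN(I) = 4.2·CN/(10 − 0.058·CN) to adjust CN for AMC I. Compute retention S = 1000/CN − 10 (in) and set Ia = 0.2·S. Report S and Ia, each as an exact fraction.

S = 5500/819 in ≈ 6.716 in; Ia = 1100/819 in ≈ 1.343 in

Dry (AMC I): CN(I) = 4.2·78/(10 − 0.058·78) = (1638/5)/(1369/250) = 81900/1369 ≈ 59.825
S = 1000/(81900/1369) − 10 = 5500/819 in ≈ 6.716 in
Initial abstraction Ia = S/5 = (5500/819)/5 = 1100/819 ≈ 1.343 in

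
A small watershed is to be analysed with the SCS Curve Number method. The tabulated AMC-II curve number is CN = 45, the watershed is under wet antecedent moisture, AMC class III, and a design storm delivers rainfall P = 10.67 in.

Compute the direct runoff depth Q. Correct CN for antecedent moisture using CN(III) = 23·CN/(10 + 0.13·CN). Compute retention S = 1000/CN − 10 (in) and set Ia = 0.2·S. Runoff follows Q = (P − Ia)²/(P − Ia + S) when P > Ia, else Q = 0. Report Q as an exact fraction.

Wet (AMC III): CN(III) = 23·45/(10 + 0.13·45) = 1035/(317/20) = 20700/317 ≈ 65.300
Max retention: S = 1000/(20700/317) − 10 = 1100/207 in (≈ 5.314 in)
Ia = 0.2S: 0.2·5.314 = 1.063 in (exactly 220/207)
Since P=10.670 > Ia=1.063: effective rainfall P−Ia = 198869/20700 in
Q = (198869/20700)²/((198869/20700) + 1100/207) = (39548879161/428490000)/(308869/20700) = 3595352651/581235300 in ≈ 6.186 in

Q = 3595352651/581235300 in ≈ 6.186 in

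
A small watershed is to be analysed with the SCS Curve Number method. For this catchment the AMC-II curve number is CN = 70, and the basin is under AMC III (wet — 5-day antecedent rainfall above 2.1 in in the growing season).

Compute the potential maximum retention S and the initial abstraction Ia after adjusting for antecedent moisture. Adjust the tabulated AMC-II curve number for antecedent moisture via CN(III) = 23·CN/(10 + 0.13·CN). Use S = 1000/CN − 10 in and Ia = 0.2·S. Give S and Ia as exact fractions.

S = 300/161 in ≈ 1.863 in; Ia = 60/161 in ≈ 0.373 in

Adjust CN=70 to AMC III: 23·70/(10 + 0.13·70) → 1610 ÷ (191/10) = 16100/191 ≈ 84.293
Retention S: 1000/CN − 10 with CN=84.293 → S = 300/161 ≈ 1.863 in
Initial abstraction Ia = S/5 = (300/161)/5 = 60/161 ≈ 0.373 in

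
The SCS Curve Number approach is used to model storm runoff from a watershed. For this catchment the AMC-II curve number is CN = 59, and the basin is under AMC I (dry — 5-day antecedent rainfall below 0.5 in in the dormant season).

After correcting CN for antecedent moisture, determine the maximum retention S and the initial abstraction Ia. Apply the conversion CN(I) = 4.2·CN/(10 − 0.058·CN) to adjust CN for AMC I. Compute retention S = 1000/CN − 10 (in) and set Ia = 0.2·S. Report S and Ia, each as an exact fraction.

Adjust CN=59 to AMC I: 4.2·59/(10 − 0.058·59) → (1239/5) ÷ (3289/500) = 123900/3289 ≈ 37.671
S = 1000/(123900/3289) − 10 = 20500/1239 in ≈ 16.546 in
Ia = 0.2S: 0.2·16.546 = 3.309 in (exactly 4100/1239)

S = 20500/1239 in ≈ 16.546 in; Ia = 4100/1239 in ≈ 3.309 in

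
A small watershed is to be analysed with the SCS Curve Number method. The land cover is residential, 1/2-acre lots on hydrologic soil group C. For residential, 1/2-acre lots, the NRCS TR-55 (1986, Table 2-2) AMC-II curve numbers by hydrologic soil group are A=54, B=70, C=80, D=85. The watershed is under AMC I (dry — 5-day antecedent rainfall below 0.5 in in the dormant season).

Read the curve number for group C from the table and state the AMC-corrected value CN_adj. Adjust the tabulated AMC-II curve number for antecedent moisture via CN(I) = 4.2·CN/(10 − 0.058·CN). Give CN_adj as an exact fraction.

NRCS table: residential, 1/2-acre lots, soil group C → CN(II) = 80
Dry (AMC I): CN(I) = 4.2·80/(10 − 0.058·80) = 336/(134/25) = 4200/67 ≈ 62.687

CN_adj = 4200/67 ≈ 62.687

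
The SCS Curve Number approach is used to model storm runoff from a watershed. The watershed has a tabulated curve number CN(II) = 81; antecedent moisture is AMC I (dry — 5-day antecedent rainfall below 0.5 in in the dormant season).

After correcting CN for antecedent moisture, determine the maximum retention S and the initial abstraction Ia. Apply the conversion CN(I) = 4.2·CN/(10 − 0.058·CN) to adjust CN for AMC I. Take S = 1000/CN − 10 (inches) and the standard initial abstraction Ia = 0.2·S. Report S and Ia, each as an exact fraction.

S = 9500/1701 in ≈ 5.585 in; Ia = 1900/1701 in ≈ 1.117 in

Dry (AMC I): CN(I) = 4.2·81/(10 − 0.058·81) = (1701/5)/(2651/500) = 170100/2651 ≈ 64.164
S = 1000/(170100/2651) − 10 = 9500/1701 in ≈ 5.585 in
Ia = 0.2S: 0.2·5.585 = 1.117 in (exactly 1900/1701)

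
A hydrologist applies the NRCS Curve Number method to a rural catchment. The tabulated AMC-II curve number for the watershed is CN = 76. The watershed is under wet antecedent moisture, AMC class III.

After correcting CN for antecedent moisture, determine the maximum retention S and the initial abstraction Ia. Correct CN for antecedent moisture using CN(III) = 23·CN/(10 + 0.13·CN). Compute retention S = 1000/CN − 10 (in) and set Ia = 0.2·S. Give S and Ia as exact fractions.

Wet (AMC III): CN(III) = 23·76/(10 + 0.13·76) = 1748/(497/25) = 43700/497 ≈ 87.928
Retention S: 1000/CN − 10 with CN=87.928 → S = 600/437 ≈ 1.373 in
Initial abstraction Ia = S/5 = (600/437)/5 = 120/437 ≈ 0.275 in

S = 600/437 in ≈ 1.373 in; Ia = 120/437 in ≈ 0.275 in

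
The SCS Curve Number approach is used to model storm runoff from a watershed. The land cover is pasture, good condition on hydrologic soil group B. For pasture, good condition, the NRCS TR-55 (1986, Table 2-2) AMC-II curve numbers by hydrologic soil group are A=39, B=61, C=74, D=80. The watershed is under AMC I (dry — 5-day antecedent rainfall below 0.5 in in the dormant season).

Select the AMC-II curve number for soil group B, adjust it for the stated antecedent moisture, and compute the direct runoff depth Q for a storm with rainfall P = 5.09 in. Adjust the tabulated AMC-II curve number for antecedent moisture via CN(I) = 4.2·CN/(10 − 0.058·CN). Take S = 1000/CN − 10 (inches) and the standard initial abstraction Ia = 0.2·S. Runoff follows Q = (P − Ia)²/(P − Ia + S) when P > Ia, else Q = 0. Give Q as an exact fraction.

NRCS table: pasture, good condition, soil group B → CN(II) = 61
CN(I) from CN(II)=61: (4.2·61)/(10 − 0.058·61) = 42700/1077 ≈ 39.647
S = 1000/(42700/1077) − 10 = 6500/427 in ≈ 15.222 in
Ia = 0.2·(6500/427) = 1300/427 in ≈ 3.044 in
Excess rainfall: 5.090 − 3.044 = 2.046 in; P > Ia so Q > 0
Runoff Q = (P−Ia)²/(P−Ia+S) = (2.046)²/(2.046+15.222) = 7628799649/31484546100 ≈ 0.242 in

Q = 7628799649/31484546100 in ≈ 0.242 in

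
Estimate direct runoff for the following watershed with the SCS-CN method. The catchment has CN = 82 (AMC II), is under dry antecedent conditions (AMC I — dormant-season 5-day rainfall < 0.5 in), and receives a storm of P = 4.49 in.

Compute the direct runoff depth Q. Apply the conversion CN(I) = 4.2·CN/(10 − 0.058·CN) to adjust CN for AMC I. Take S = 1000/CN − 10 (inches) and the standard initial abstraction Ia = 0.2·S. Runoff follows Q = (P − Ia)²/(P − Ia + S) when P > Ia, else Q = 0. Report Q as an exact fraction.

Q = 9773892769/7142368100 in ≈ 1.368 in

Dry (AMC I): CN(I) = 4.2·82/(10 − 0.058·82) = (1722/5)/(1311/250) = 28700/437 ≈ 65.675
Max retention: S = 1000/(28700/437) − 10 = 1500/287 in (≈ 5.226 in)
Ia = 0.2·(1500/287) = 300/287 in ≈ 1.045 in
Excess rainfall: 4.490 − 1.045 = 3.445 in; P > Ia so Q > 0
Runoff Q = (P−Ia)²/(P−Ia+S) = (3.445)²/(3.445+5.226) = 9773892769/7142368100 ≈ 1.368 in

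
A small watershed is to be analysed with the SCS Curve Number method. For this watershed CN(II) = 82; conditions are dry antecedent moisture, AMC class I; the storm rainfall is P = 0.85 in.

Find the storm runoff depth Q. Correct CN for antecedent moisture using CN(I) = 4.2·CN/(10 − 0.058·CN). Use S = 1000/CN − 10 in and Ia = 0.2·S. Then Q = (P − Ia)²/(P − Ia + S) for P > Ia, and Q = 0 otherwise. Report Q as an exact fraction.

CN(I) from CN(II)=82: (4.2·82)/(10 − 0.058·82) = 28700/437 ≈ 65.675
Max retention: S = 1000/(28700/437) − 10 = 1500/287 in (≈ 5.226 in)
Ia = 0.2S: 0.2·5.226 = 1.045 in (exactly 300/287)
P = 0.850 ≤ Ia = 1.045 in: entire storm abstracted, Q = 0.

Q = 0 in ≈ 0.000 in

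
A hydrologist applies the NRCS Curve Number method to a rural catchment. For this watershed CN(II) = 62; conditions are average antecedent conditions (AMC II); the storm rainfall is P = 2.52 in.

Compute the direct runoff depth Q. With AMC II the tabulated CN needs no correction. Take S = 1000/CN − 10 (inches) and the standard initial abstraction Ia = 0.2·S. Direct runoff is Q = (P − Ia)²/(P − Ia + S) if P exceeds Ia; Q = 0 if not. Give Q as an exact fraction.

Q = 1006009/4458575 in ≈ 0.226 in

AMC II — tabulated CN = 62 applies directly.
Retention S: 1000/CN − 10 with CN=62.000 → S = 190/31 ≈ 6.129 in
Initial abstraction Ia = S/5 = (190/31)/5 = 38/31 ≈ 1.226 in
P − Ia = 2.520 − 1.226 = 1003/775 ≈ 1.294 in (> 0, runoff occurs)
Q = (1003/775)²/((1003/775) + 190/31) = (1006009/600625)/(5753/775) = 1006009/4458575 in ≈ 0.226 in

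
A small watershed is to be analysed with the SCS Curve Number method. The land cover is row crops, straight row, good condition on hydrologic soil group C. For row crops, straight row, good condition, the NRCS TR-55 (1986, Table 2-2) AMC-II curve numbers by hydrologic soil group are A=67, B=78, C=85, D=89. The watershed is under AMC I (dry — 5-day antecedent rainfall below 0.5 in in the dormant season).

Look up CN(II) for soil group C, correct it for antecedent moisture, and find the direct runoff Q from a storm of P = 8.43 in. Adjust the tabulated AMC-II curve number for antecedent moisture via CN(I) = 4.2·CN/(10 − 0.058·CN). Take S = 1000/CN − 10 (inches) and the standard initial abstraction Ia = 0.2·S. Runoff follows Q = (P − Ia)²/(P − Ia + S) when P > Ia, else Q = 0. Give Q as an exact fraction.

NRCS table: row crops, straight row, good condition, soil group C → CN(II) = 85
CN(I) from CN(II)=85: (4.2·85)/(10 − 0.058·85) = 11900/169 ≈ 70.414
Max retention: S = 1000/(11900/169) − 10 = 500/119 in (≈ 4.202 in)
Ia = 0.2S: 0.2·4.202 = 0.840 in (exactly 100/119)
Since P=8.430 > Ia=0.840: effective rainfall P−Ia = 90317/11900 in
Q: (90317/11900)² ÷ (140317/11900) = 8157160489/1669772300 in (≈ 4.885 in)

Q = 8157160489/1669772300 in ≈ 4.885 in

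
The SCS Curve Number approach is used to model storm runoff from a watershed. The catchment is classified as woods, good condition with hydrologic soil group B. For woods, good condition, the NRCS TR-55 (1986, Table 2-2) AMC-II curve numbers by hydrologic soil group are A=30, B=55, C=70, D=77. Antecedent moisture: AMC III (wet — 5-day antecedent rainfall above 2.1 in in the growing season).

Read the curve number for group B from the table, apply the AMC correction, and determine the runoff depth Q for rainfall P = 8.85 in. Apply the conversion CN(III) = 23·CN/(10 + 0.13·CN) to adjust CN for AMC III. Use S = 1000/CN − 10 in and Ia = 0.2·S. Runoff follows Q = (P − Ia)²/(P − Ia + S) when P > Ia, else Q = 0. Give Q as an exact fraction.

Q = 565291587/99818620 in ≈ 5.663 in

NRCS table: woods, good condition, soil group B → CN(II) = 55
Wet (AMC III): CN(III) = 23·55/(10 + 0.13·55) = 1265/(343/20) = 25300/343 ≈ 73.761
Retention S: 1000/CN − 10 with CN=73.761 → S = 900/253 ≈ 3.557 in
Ia = 0.2S: 0.2·3.557 = 0.711 in (exactly 180/253)
P − Ia = 8.850 − 0.711 = 41181/5060 ≈ 8.139 in (> 0, runoff occurs)
Runoff Q = (P−Ia)²/(P−Ia+S) = (8.139)²/(8.139+3.557) = 565291587/99818620 ≈ 5.663 in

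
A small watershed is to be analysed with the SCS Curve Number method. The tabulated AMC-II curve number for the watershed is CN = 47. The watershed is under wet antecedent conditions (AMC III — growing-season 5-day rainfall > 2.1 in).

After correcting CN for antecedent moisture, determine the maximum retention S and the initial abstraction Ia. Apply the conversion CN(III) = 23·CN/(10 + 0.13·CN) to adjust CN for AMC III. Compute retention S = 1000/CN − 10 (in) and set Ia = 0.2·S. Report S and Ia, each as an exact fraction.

Wet (AMC III): CN(III) = 23·47/(10 + 0.13·47) = 1081/(1611/100) = 108100/1611 ≈ 67.101
S = 1000/(108100/1611) − 10 = 5300/1081 in ≈ 4.903 in
Initial abstraction Ia = S/5 = (5300/1081)/5 = 1060/1081 ≈ 0.981 in

S = 5300/1081 in ≈ 4.903 in; Ia = 1060/1081 in ≈ 0.981 in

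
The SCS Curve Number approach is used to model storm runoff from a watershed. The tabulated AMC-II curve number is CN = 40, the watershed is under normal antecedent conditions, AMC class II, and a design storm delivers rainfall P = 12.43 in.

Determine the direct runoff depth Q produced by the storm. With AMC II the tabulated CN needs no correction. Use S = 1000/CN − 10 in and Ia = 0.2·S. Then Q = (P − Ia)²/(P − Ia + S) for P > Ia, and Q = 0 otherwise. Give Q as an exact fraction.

AMC II — tabulated CN = 40 applies directly.
S = 1000/40 − 10 = 15 in ≈ 15.000 in
Initial abstraction Ia = S/5 = 15/5 = 3 ≈ 3.000 in
Excess rainfall: 12.430 − 3.000 = 9.430 in; P > Ia so Q > 0
Q: (943/100)² ÷ (2443/100) = 889249/244300 in (≈ 3.640 in)

Q = 889249/244300 in ≈ 3.640 in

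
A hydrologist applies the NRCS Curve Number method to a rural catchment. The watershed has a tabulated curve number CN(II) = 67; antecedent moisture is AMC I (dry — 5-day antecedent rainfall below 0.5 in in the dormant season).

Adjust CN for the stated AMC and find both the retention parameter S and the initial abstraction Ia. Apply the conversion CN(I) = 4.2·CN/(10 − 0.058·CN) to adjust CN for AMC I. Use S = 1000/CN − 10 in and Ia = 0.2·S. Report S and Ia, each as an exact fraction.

CN(I) from CN(II)=67: (4.2·67)/(10 − 0.058·67) = 46900/1019 ≈ 46.026
Max retention: S = 1000/(46900/1019) − 10 = 5500/469 in (≈ 11.727 in)
Ia = 0.2S: 0.2·11.727 = 2.345 in (exactly 1100/469)

S = 5500/469 in ≈ 11.727 in; Ia = 1100/469 in ≈ 2.345 in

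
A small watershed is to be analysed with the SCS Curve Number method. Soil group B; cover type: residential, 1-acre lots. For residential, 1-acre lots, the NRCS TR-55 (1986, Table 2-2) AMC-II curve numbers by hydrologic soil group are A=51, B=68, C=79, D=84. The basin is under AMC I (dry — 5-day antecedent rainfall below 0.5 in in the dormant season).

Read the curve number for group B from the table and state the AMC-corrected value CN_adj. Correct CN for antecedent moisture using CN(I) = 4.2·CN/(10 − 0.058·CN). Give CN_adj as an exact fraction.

CN_adj = 35700/757 ≈ 47.160

NRCS table: residential, 1-acre lots, soil group B → CN(II) = 68
CN(I) from CN(II)=68: (4.2·68)/(10 − 0.058·68) = 35700/757 ≈ 47.160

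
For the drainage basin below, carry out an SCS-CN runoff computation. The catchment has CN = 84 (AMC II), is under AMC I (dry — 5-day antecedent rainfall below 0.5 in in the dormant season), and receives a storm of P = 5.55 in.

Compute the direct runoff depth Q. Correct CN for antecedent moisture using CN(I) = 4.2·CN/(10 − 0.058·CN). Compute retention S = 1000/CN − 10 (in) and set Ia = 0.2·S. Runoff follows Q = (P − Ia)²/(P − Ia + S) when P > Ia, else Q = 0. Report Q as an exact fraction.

Dry (AMC I): CN(I) = 4.2·84/(10 − 0.058·84) = (1764/5)/(641/125) = 44100/641 ≈ 68.799
Max retention: S = 1000/(44100/641) − 10 = 2000/441 in (≈ 4.535 in)
Ia = 0.2·(2000/441) = 400/441 in ≈ 0.907 in
Excess rainfall: 5.550 − 0.907 = 4.643 in; P > Ia so Q > 0
Q: (40951/8820)² ÷ (80951/8820) = 1676984401/713987820 in (≈ 2.349 in)

Q = 1676984401/713987820 in ≈ 2.349 in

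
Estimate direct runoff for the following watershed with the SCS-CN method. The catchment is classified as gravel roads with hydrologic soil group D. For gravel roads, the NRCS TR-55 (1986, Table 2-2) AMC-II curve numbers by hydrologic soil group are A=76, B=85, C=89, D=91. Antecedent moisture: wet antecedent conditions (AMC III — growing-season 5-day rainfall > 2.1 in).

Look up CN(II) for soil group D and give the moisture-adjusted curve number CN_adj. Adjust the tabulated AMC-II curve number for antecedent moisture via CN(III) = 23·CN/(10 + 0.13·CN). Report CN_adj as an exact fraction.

CN_adj = 209300/2183 ≈ 95.877

NRCS table: gravel roads, soil group D → CN(II) = 91
Wet (AMC III): CN(III) = 23·91/(10 + 0.13·91) = 2093/(2183/100) = 209300/2183 ≈ 95.877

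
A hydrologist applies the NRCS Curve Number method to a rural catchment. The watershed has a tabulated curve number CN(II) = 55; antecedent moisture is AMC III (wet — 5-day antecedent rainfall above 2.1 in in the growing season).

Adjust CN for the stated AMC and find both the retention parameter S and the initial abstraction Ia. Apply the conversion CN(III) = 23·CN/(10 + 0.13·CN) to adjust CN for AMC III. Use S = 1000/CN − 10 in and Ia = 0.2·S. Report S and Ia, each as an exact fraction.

S = 900/253 in ≈ 3.557 in; Ia = 180/253 in ≈ 0.711 in

Wet (AMC III): CN(III) = 23·55/(10 + 0.13·55) = 1265/(343/20) = 25300/343 ≈ 73.761
Max retention: S = 1000/(25300/343) − 10 = 900/253 in (≈ 3.557 in)
Ia = 0.2S: 0.2·3.557 = 0.711 in (exactly 180/253)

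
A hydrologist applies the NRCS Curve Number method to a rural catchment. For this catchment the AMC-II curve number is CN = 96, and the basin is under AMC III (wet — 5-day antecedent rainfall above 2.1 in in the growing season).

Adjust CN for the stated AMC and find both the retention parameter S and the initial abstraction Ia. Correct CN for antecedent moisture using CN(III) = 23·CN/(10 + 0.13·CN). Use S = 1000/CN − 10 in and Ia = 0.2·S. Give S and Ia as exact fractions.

Adjust CN=96 to AMC III: 23·96/(10 + 0.13·96) → 2208 ÷ (562/25) = 27600/281 ≈ 98.221
S = 1000/(27600/281) − 10 = 25/138 in ≈ 0.181 in
Ia = 0.2S: 0.2·0.181 = 0.036 in (exactly 5/138)

S = 25/138 in ≈ 0.181 in; Ia = 5/138 in ≈ 0.036 in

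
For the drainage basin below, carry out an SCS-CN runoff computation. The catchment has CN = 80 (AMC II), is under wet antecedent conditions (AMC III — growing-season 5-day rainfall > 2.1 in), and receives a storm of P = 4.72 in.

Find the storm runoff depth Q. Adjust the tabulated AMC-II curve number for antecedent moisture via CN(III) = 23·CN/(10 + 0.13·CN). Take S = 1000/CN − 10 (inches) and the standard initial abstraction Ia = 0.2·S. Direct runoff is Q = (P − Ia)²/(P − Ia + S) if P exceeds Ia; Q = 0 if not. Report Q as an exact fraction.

Wet (AMC III): CN(III) = 23·80/(10 + 0.13·80) = 1840/(102/5) = 4600/51 ≈ 90.196
Max retention: S = 1000/(4600/51) − 10 = 25/23 in (≈ 1.087 in)
Ia = 0.2S: 0.2·1.087 = 0.217 in (exactly 5/23)
Since P=4.720 > Ia=0.217: effective rainfall P−Ia = 2589/575 in
Runoff Q = (P−Ia)²/(P−Ia+S) = (4.503)²/(4.503+1.087) = 6702921/1848050 ≈ 3.627 in

Q = 6702921/1848050 in ≈ 3.627 in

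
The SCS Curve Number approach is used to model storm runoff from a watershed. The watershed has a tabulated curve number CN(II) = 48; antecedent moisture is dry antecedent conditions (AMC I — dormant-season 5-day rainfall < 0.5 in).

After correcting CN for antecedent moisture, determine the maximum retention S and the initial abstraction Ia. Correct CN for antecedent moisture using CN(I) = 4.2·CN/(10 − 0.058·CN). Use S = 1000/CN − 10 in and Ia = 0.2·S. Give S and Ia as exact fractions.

CN(I) from CN(II)=48: (4.2·48)/(10 − 0.058·48) = 12600/451 ≈ 27.938
Max retention: S = 1000/(12600/451) − 10 = 1625/63 in (≈ 25.794 in)
Ia = 0.2S: 0.2·25.794 = 5.159 in (exactly 325/63)

S = 1625/63 in ≈ 25.794 in; Ia = 325/63 in ≈ 5.159 in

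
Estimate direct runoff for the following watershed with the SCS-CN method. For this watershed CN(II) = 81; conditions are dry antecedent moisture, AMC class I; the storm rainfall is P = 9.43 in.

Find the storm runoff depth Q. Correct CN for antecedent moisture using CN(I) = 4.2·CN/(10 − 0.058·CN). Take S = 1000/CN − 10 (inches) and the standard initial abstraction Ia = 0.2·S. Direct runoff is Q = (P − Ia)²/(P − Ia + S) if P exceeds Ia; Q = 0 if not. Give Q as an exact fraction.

Q = 1999517605849/402123714300 in ≈ 4.972 in

Adjust CN=81 to AMC I: 4.2·81/(10 − 0.058·81) → (1701/5) ÷ (2651/500) = 170100/2651 ≈ 64.164
S = 1000/(170100/2651) − 10 = 9500/1701 in ≈ 5.585 in
Ia = 0.2·(9500/1701) = 1900/1701 in ≈ 1.117 in
Excess rainfall: 9.430 − 1.117 = 8.313 in; P > Ia so Q > 0
Q = (1414043/170100)²/((1414043/170100) + 9500/1701) = (1999517605849/28934010000)/(2364043/170100) = 1999517605849/402123714300 in ≈ 4.972 in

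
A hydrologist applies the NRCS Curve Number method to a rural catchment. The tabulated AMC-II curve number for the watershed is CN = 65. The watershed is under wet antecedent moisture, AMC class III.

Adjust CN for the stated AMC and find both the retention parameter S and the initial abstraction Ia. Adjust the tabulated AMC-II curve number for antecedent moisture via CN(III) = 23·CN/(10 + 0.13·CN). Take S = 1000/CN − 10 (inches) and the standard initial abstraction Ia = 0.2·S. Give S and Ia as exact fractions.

S = 700/299 in ≈ 2.341 in; Ia = 140/299 in ≈ 0.468 in

CN(III) from CN(II)=65: (23·65)/(10 + 0.13·65) = 29900/369 ≈ 81.030
Max retention: S = 1000/(29900/369) − 10 = 700/299 in (≈ 2.341 in)
Initial abstraction Ia = S/5 = (700/299)/5 = 140/299 ≈ 0.468 in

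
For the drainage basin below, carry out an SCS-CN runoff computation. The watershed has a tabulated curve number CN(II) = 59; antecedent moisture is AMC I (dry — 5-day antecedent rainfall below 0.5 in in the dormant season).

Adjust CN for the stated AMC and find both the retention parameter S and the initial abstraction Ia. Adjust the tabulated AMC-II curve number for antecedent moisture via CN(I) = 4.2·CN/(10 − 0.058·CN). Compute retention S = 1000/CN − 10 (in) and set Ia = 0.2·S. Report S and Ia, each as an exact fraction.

S = 20500/1239 in ≈ 16.546 in; Ia = 4100/1239 in ≈ 3.309 in

CN(I) from CN(II)=59: (4.2·59)/(10 − 0.058·59) = 123900/3289 ≈ 37.671
Max retention: S = 1000/(123900/3289) − 10 = 20500/1239 in (≈ 16.546 in)
Initial abstraction Ia = S/5 = (20500/1239)/5 = 4100/1239 ≈ 3.309 in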